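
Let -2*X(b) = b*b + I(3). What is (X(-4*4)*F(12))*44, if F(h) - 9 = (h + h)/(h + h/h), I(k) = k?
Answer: -803418/13 ≈ -61801.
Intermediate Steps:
F(h) = 9 + 2*h/(1 + h) (F(h) = 9 + (h + h)/(h + h/h) = 9 + (2*h)/(h + 1) = 9 + (2*h)/(1 + h) = 9 + 2*h/(1 + h))
X(b) = -3/2 - b**2/2 (X(b) = -(b*b + 3)/2 = -(b**2 + 3)/2 = -(3 + b**2)/2 = -3/2 - b**2/2)
(X(-4*4)*F(12))*44 = ((-3/2 - (-4*4)**2/2)*((9 + 11*12)/(1 + 12)))*44 = ((-3/2 - 1/2*(-16)**2)*((9 + 132)/13))*44 = ((-3/2 - 1/2*256)*((1/13)*141))*44 = ((-3/2 - 128)*(141/13))*44 = -259/2*141/13*44 = -36519/26*44 = -803418/13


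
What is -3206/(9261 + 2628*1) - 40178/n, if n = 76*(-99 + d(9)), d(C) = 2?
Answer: 227020805/43822854 ≈ 5.1804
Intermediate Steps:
n = -7372 (n = 76*(-99 + 2) = 76*(-97) = -7372)
-3206/(9261 + 2628*1) - 40178/n = -3206/(9261 + 2628*1) - 40178/(-7372) = -3206/(9261 + 2628) - 40178*(-1/7372) = -3206/11889 + 20089/3686 = 227020805/43822854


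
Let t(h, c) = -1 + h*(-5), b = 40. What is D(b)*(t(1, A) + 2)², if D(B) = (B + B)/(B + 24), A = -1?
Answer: 20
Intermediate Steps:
t(h, c) = -1 - 5*h
D(B) = 2*B/(24 + B) (D(B) = (2*B)/(24 + B) = 2*B/(24 + B))
D(b)*(t(1, A) + 2)² = (2*40/(24 + 40))*((-1 - 5*1) + 2)² = (2*40/64)*((-1 - 5) + 2)² = (2*40*(1/64))*(-6 + 2)² = (5/4)*(-4)² = (5/4)*16 = 20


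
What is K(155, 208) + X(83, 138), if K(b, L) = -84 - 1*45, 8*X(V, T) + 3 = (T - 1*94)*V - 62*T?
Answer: -5939/8 ≈ -742.38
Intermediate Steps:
X(V, T) = -3/8 - 31*T/4 + V*(-94 + T)/8 (X(V, T) = -3/8 + ((T - 1*94)*V - 62*T)/8 = -3/8 + ((T - 94)*V - 62*T)/8 = -3/8 + ((-94 + T)*V - 62*T)/8 = -3/8 + (V*(-94 + T) - 62*T)/8 = -3/8 + (-62*T + V*(-94 + T))/8 = -3/8 + (-31*T/4 + V*(-94 + T)/8) = -3/8 - 31*T/4 + V*(-94 + T)/8)
K(b, L) = -129 (K(b, L) = -84 - 45 = -129)
K(155, 208) + X(83, 138) = -129 + (-3/8 - 47/4*83 - 31/4*138 + (⅛)*138*83) = -129 + (-3/8 - 3901/4 - 2139/2 + 5727/4) = -129 - 4907/8 = -5939/8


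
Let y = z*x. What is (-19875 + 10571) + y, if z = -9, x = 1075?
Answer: -18979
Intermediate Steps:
y = -9675 (y = -9*1075 = -9675)
(-19875 + 10571) + y = (-19875 + 10571) - 9675 = -9304 - 9675 = -18979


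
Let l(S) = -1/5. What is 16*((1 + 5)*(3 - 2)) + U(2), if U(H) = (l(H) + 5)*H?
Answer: 528/5 ≈ 105.60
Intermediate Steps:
l(S) = -⅕ (l(S) = -1*⅕ = -⅕)
U(H) = 24*H/5 (U(H) = (-⅕ + 5)*H = 24*H/5)
16*((1 + 5)*(3 - 2)) + U(2) = 16*((1 + 5)*(3 - 2)) + (24/5)*2 = 16*(6*1) + 48/5 = 16*6 + 48/5 = 96 + 48/5 = 528/5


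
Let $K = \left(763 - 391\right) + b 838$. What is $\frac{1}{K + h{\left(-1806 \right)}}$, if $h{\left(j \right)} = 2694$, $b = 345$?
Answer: $\frac{1}{292176} \approx 3.4226 \cdot 10^{-6}$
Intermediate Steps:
$K = 289482$ ($K = \left(763 - 391\right) + 345 \cdot 838 = \left(763 - 391\right) + 289110 = 372 + 289110 = 289482$)
$\frac{1}{K + h{\left(-1806 \right)}} = \frac{1}{289482 + 2694} = \frac{1}{292176}$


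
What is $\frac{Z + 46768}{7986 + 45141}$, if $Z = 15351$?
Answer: $\frac{62119}{53127} \approx 1.1693$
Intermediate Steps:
$\frac{Z + 46768}{7986 + 45141} = \frac{15351 + 46768}{7986 + 45141} = \frac{62119}{53127}$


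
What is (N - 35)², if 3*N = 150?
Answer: 225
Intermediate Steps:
N = 50 (N = (⅓)*150 = 50)
(N - 35)² = (50 - 35)² = 15² = 225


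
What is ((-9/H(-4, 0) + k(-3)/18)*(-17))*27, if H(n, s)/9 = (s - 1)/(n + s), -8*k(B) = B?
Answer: 29223/16 ≈ 1826.4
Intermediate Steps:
k(B) = -B/8
H(n, s) = 9*(-1 + s)/(n + s) (H(n, s) = 9*((s - 1)/(n + s)) = 9*((-1 + s)/(n + s)) = 9*(-1 + s)/(n + s))
((-9/H(-4, 0) + k(-3)/18)*(-17))*27 = ((-9*(-4 + 0)/(9*(-1 + 0)) - ⅛*(-3)/18)*(-17))*27 = ((-9/(9*(-1)/(-4)) + (3/8)*(1/18))*(-17))*27 = ((-9/(9*(-¼)*(-1)) + 1/48)*(-17))*27 = ((-9/9/4 + 1/48)*(-17))*27 = ((-9*4/9 + 1/48)*(-17))*27 = ((-4 + 1/48)*(-17))*27 = -191/48*(-17)*27 = (3247/48)*27 = 29223/16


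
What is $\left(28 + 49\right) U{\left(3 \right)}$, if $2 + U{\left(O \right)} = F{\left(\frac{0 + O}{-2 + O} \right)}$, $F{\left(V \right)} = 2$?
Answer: $0$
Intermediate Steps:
$U{\left(O \right)} = 0$ ($U{\left(O \right)} = -2 + 2 = 0$)
$\left(28 + 49\right) U{\left(3 \right)} = \left(28 + 49\right) 0 = 77 \cdot 0 = 0$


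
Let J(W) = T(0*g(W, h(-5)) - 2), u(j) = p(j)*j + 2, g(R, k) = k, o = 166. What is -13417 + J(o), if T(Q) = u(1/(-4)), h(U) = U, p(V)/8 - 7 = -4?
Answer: -13421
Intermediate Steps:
p(V) = 24 (p(V) = 56 + 8*(-4) = 56 - 32 = 24)
u(j) = 2 + 24*j (u(j) = 24*j + 2 = 2 + 24*j)
T(Q) = -4 (T(Q) = 2 + 24/(-4) = 2 + 24*(-1/4) = 2 - 6 = -4)
J(W) = -4
-13417 + J(o) = -13417 - 4 = -13421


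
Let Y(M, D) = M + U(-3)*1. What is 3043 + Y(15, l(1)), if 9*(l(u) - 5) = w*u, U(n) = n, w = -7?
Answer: 3055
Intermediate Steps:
l(u) = 5 - 7*u/9 (l(u) = 5 + (-7*u)/9 = 5 - 7*u/9)
Y(M, D) = -3 + M (Y(M, D) = M - 3*1 = M - 3 = -3 + M)
3043 + Y(15, l(1)) = 3043 + (-3 + 15) = 3043 + 12 = 3055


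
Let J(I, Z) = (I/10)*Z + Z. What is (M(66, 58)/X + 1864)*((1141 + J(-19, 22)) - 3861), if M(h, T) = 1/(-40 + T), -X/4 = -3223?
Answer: -1185107024423/232056 ≈ -5.1070e+6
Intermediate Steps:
X = 12892 (X = -4*(-3223) = 12892)
J(I, Z) = Z + I*Z/10 (J(I, Z) = (I/10)*Z + Z = I*Z/10 + Z = Z + I*Z/10)
(M(66, 58)/X + 1864)*((1141 + J(-19, 22)) - 3861) = (1/((-40 + 58)*12892) + 1864)*((1141 + (⅒)*22*(10 - 19)) - 3861) = ((1/12892)/18 + 1864)*((1141 + (⅒)*22*(-9)) - 3861) = ((1/18)*(1/12892) + 1864)*((1141 - 99/5) - 3861) = (1/232056 + 1864)*(5606/5 - 3861) = (432552385/232056)*(-13699/5) = -1185107024423/232056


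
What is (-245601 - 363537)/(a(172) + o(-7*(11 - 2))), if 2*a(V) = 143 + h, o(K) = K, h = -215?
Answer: 67682/11 ≈ 6152.9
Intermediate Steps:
a(V) = -36 (a(V) = (143 - 215)/2 = (1/2)*(-72) = -36)
(-245601 - 363537)/(a(172) + o(-7*(11 - 2))) = (-245601 - 363537)/(-36 - 7*(11 - 2)) = -609138/(-36 - 7*9) = -609138/(-36 - 63) = -609138/(-99) = -609138*(-1/99) = 67682/11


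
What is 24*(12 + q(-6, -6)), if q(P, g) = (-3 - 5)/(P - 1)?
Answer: 2208/7 ≈ 315.43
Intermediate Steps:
q(P, g) = -8/(-1 + P)
24*(12 + q(-6, -6)) = 24*(12 - 8/(-1 - 6)) = 24*(12 - 8/(-7)) = 24*(12 - 8*(-⅐)) = 24*(12 + 8/7) = 24*(92/7) = 2208/7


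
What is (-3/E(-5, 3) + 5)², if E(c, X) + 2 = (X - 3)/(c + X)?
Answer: 169/4 ≈ 42.250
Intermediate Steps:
E(c, X) = -2 + (-3 + X)/(X + c) (E(c, X) = -2 + (X - 3)/(c + X) = -2 + (-3 + X)/(X + c))
(-3/E(-5, 3) + 5)² = (-3*(3 - 5)/(-3 - 1*3 - 2*(-5)) + 5)² = (-3*(-2/(-3 - 3 + 10)) + 5)² = (-3/((-½*4)) + 5)² = (-3/(-2) + 5)² = (-3*(-½) + 5)² = (3/2 + 5)² = (13/2)² = 169/4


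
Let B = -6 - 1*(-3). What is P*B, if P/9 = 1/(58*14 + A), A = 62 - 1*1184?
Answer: 27/310 ≈ 0.087097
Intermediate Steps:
A = -1122 (A = 62 - 1184 = -1122)
P = -9/310 (P = 9/(58*14 - 1122) = 9/(812 - 1122) = 9/(-310) = 9*(-1/310) = -9/310 ≈ -0.029032)
B = -3 (B = -6 + 3 = -3)
P*B = -9/310*(-3) = 27/310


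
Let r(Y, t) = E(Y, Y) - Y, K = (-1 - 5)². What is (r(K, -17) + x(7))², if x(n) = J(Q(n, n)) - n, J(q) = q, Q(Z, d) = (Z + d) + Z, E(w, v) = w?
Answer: 196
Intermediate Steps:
K = 36 (K = (-6)² = 36)
Q(Z, d) = d + 2*Z
r(Y, t) = 0 (r(Y, t) = Y - Y = 0)
x(n) = 2*n (x(n) = (n + 2*n) - n = 3*n - n = 2*n)
(r(K, -17) + x(7))² = (0 + 2*7)² = (0 + 14)² = 14² = 196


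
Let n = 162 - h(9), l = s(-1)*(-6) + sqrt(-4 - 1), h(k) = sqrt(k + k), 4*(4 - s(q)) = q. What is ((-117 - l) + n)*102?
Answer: 7191 - 306*sqrt(2) - 102*I*sqrt(5) ≈ 6758.3 - 228.08*I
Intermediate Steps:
s(q) = 4 - q/4
h(k) = sqrt(2)*sqrt(k) (h(k) = sqrt(2*k) = sqrt(2)*sqrt(k))
l = -51/2 + I*sqrt(5) (l = (4 - 1/4*(-1))*(-6) + sqrt(-4 - 1) = (4 + 1/4)*(-6) + sqrt(-5) = (17/4)*(-6) + I*sqrt(5) = -51/2 + I*sqrt(5) ≈ -25.5 + 2.2361*I)
n = 162 - 3*sqrt(2) (n = 162 - sqrt(2)*sqrt(9) = 162 - sqrt(2)*3 = 162 - 3*sqrt(2) ≈ 157.76)
((-117 - l) + n)*102 = ((-117 - (-51/2 + I*sqrt(5))) + (162 - 3*sqrt(2)))*102 = ((-117 + (51/2 - I*sqrt(5))) + (162 - 3*sqrt(2)))*102 = ((-183/2 - I*sqrt(5)) + (162 - 3*sqrt(2)))*102 = (141/2 - 3*sqrt(2) - I*sqrt(5))*102 = 7191 - 306*sqrt(2) - 102*I*sqrt(5)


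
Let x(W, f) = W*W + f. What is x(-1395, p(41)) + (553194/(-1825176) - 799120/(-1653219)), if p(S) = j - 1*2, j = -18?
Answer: 978651078251107559/502902606924 ≈ 1.9460e+6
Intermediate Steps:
p(S) = -20 (p(S) = -18 - 1*2 = -18 - 2 = -20)
x(W, f) = f + W² (x(W, f) = W² + f = f + W²)
x(-1395, p(41)) + (553194/(-1825176) - 799120/(-1653219)) = (-20 + (-1395)²) + (553194/(-1825176) - 799120/(-1653219)) = (-20 + 1946025) + (553194*(-1/1825176) - 799120*(-1/1653219)) = 1946005 + (-92199/304196 + 799120/1653219) = 1946005 + 90663968939/502902606924 = 978651078251107559/502902606924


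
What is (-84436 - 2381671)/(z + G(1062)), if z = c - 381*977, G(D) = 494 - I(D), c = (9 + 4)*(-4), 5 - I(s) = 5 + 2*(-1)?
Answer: 2466107/371797 ≈ 6.6329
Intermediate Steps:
I(s) = 2 (I(s) = 5 - (5 + 2*(-1)) = 5 - (5 - 2) = 5 - 1*3 = 5 - 3 = 2)
c = -52 (c = 13*(-4) = -52)
G(D) = 492 (G(D) = 494 - 1*2 = 494 - 2 = 492)
z = -372289 (z = -52 - 381*977 = -52 - 372237 = -372289)
(-84436 - 2381671)/(z + G(1062)) = (-84436 - 2381671)/(-372289 + 492) = -2466107/(-371797) = -2466107*(-1/371797) = 2466107/371797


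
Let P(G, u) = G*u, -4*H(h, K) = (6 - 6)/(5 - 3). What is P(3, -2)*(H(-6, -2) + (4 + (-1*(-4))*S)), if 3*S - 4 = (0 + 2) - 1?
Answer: -64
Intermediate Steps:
S = 5/3 (S = 4/3 + ((0 + 2) - 1)/3 = 4/3 + (2 - 1)/3 = 4/3 + (⅓)*1 = 4/3 + ⅓ = 5/3 ≈ 1.6667)
H(h, K) = 0 (H(h, K) = -(6 - 6)/(4*(5 - 3)) = -0/2 = -¼*0 = 0)
P(3, -2)*(H(-6, -2) + (4 + (-1*(-4))*S)) = (3*(-2))*(0 + (4 - 1*(-4)*(5/3))) = -6*(0 + (4 + 4*(5/3))) = -6*(0 + (4 + 20/3)) = -6*(0 + 32/3) = -6*32/3 = -64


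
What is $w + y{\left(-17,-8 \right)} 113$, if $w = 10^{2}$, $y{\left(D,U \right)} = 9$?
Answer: $1117$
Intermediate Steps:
$w = 100$
$w + y{\left(-17,-8 \right)} 113 = 100 + 9 \cdot 113 = 100 + 1017 = 1117$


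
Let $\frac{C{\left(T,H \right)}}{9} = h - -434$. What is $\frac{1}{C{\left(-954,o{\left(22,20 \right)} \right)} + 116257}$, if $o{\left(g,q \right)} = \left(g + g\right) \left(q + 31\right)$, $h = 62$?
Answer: $\frac{1}{120721} \approx 8.2836 \cdot 10^{-6}$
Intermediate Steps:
$o{\left(g,q \right)} = 2 g \left(31 + q\right)$
$C{\left(T,H \right)} = 4464$ ($C{\left(T,H \right)} = 9 \left(62 - -434\right) = 9 \left(62 + 434\right) = 9 \cdot 496 = 4464$)
$\frac{1}{C{\left(-954,o{\left(22,20 \right)} \right)} + 116257} = \frac{1}{4464 + 116257} = \frac{1}{120721}$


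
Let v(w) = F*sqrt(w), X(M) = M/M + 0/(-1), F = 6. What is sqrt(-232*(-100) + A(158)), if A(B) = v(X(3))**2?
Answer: 2*sqrt(5809) ≈ 152.43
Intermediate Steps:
X(M) = 1 (X(M) = 1 + 0*(-1) = 1 + 0 = 1)
v(w) = 6*sqrt(w)
A(B) = 36 (A(B) = (6*sqrt(1))**2 = (6*1)**2 = 6**2 = 36)
sqrt(-232*(-100) + A(158)) = sqrt(-232*(-100) + 36) = sqrt(23200 + 36) = sqrt(23236) = 2*sqrt(5809)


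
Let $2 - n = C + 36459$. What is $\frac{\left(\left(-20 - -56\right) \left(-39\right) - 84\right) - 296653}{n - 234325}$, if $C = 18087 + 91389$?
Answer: $\frac{298141}{380258} \approx 0.78405$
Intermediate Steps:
$C = 109476$
$n = -145933$ ($n = 2 - \left(109476 + 36459\right) = 2 - 145935 = -145933$)
$\frac{\left(\left(-20 - -56\right) \left(-39\right) - 84\right) - 296653}{n - 234325} = \frac{\left(\left(-20 - -56\right) \left(-39\right) - 84\right) - 296653}{-145933 - 234325} = \frac{\left(\left(-20 + 56\right) \left(-39\right) - 84\right) - 296653}{-380258} = \left(\left(36 \left(-39\right) - 84\right) - 296653\right) \left(- \frac{1}{380258}\right) = \left(\left(-1404 - 84\right) - 296653\right) \left(- \frac{1}{380258}\right) = \left(-1488 - 296653\right) \left(- \frac{1}{380258}\right) = \left(-298141\right) \left(- \frac{1}{380258}\right) = \frac{298141}{380258}$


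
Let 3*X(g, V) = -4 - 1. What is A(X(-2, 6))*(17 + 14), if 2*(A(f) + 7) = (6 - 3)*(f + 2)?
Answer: -403/2 ≈ -201.50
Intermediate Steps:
X(g, V) = -5/3 (X(g, V) = (-4 - 1)/3 = (⅓)*(-5) = -5/3)
A(f) = -4 + 3*f/2 (A(f) = -7 + ((6 - 3)*(f + 2))/2 = -7 + (3*(2 + f))/2 = -7 + (6 + 3*f)/2 = -7 + (3 + 3*f/2) = -4 + 3*f/2)
A(X(-2, 6))*(17 + 14) = (-4 + (3/2)*(-5/3))*(17 + 14) = (-4 - 5/2)*31 = -13/2*31 = -403/2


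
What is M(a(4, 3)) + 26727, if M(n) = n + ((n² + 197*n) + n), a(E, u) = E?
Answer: 27539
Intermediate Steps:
M(n) = n² + 199*n (M(n) = n + (n² + 198*n) = n² + 199*n)
M(a(4, 3)) + 26727 = 4*(199 + 4) + 26727 = 4*203 + 26727 = 812 + 26727 = 27539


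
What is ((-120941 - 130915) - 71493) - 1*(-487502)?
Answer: 164153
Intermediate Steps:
((-120941 - 130915) - 71493) - 1*(-487502) = (-251856 - 71493) + 487502 = -323349 + 487502 = 164153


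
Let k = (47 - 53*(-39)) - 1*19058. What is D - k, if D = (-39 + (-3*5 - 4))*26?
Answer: 15436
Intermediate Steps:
k = -16944 (k = (47 + 2067) - 19058 = 2114 - 19058 = -16944)
D = -1508 (D = (-39 + (-15 - 4))*26 = (-39 - 19)*26 = -58*26 = -1508)
D - k = -1508 - 1*(-16944) = -1508 + 16944 = 15436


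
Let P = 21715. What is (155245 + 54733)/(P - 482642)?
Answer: -209978/460927 ≈ -0.45556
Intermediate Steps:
(155245 + 54733)/(P - 482642) = (155245 + 54733)/(21715 - 482642) = 209978/(-460927) = 209978*(-1/460927) = -209978/460927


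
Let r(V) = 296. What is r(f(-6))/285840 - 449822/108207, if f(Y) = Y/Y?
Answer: -595116163/143193930 ≈ -4.1560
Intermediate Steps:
f(Y) = 1
r(f(-6))/285840 - 449822/108207 = 296/285840 - 449822/108207 = 296*(1/285840) - 449822*1/108207 = 37/35730 - 449822/108207 = -595116163/143193930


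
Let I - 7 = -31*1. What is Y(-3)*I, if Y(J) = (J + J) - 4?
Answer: 240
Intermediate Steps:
I = -24 (I = 7 - 31*1 = 7 - 31 = -24)
Y(J) = -4 + 2*J (Y(J) = 2*J - 4 = -4 + 2*J)
Y(-3)*I = (-4 + 2*(-3))*(-24) = (-4 - 6)*(-24) = -10*(-24) = 240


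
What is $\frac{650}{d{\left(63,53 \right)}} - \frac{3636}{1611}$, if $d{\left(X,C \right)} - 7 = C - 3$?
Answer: $\frac{93322}{10203} \approx 9.1465$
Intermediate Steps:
$d{\left(X,C \right)} = 4 + C$ ($d{\left(X,C \right)} = 7 + \left(C - 3\right) = 7 + \left(-3 + C\right) = 4 + C$)
$\frac{650}{d{\left(63,53 \right)}} - \frac{3636}{1611} = \frac{650}{4 + 53} - \frac{3636}{1611} = \frac{650}{57} - \frac{404}{179} = \frac{93322}{10203}$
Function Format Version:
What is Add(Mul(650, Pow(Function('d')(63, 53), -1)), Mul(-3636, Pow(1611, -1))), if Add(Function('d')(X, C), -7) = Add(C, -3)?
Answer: Rational(93322, 10203) ≈ 9.1465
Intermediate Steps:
Function('d')(X, C) = Add(4, C) (Function('d')(X, C) = Add(7, Add(C, -3)) = Add(7, Add(-3, C)) = Add(4, C))
Add(Mul(650, Pow(Function('d')(63, 53), -1)), Mul(-3636, Pow(1611, -1))) = Add(Mul(650, Pow(Add(4, 53), -1)), Mul(-3636, Pow(1611, -1))) = Add(Mul(650, Pow(57, -1)), Mul(-3636, Rational(1, 1611))) = Add(Mul(650, Rational(1, 57)), Rational(-404, 179)) = Add(Rational(650, 57), Rational(-404, 179)) = Rational(93322, 10203)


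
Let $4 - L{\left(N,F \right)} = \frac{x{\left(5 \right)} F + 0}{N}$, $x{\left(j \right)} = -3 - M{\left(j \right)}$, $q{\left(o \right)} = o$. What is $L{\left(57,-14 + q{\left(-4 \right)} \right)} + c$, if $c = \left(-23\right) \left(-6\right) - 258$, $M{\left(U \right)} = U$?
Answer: $- \frac{2252}{19} \approx -118.53$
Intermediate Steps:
$x{\left(j \right)} = -3 - j$
$c = -120$ ($c = 138 - 258 = -120$)
$L{\left(N,F \right)} = 4 + \frac{8 F}{N}$ ($L{\left(N,F \right)} = 4 - \frac{\left(-3 - 5\right) F + 0}{N} = 4 - \frac{- 8 F + 0}{N} = 4 - \frac{\left(-8\right) F}{N} = 4 - - \frac{8 F}{N} = 4 + \frac{8 F}{N}$)
$L{\left(57,-14 + q{\left(-4 \right)} \right)} + c = \left(4 + \frac{8 \left(-14 - 4\right)}{57}\right) - 120 = \left(4 + 8 \left(-18\right) \frac{1}{57}\right) - 120 = \left(4 - \frac{48}{19}\right) - 120 = \frac{28}{19} - 120 = - \frac{2252}{19}$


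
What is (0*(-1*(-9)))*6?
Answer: 0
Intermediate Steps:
(0*(-1*(-9)))*6 = (0*9)*6 = 0*6 = 0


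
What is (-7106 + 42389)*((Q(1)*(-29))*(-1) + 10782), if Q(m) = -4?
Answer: 376328478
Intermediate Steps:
(-7106 + 42389)*((Q(1)*(-29))*(-1) + 10782) = (-7106 + 42389)*(-4*(-29)*(-1) + 10782) = 35283*(116*(-1) + 10782) = 35283*(-116 + 10782) = 35283*10666 = 376328478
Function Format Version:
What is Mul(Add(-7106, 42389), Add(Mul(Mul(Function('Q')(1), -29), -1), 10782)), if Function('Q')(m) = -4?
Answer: 376328478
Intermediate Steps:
Mul(Add(-7106, 42389), Add(Mul(Mul(Function('Q')(1), -29), -1), 10782)) = Mul(Add(-7106, 42389), Add(Mul(Mul(-4, -29), -1), 10782)) = Mul(35283, Add(Mul(116, -1), 10782)) = Mul(35283, Add(-116, 10782)) = Mul(35283, 10666) = 376328478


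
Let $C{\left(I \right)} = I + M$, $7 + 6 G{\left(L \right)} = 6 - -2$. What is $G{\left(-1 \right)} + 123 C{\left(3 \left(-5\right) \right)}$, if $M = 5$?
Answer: $- \frac{7379}{6} \approx -1229.8$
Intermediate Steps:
$G{\left(L \right)} = \frac{1}{6}$ ($G{\left(L \right)} = - \frac{7}{6} + \frac{6 - -2}{6} = - \frac{7}{6} + \frac{6 + 2}{6} = - \frac{7}{6} + \frac{1}{6} \cdot 8 = - \frac{7}{6} + \frac{4}{3} = \frac{1}{6}$)
$C{\left(I \right)} = 5 + I$ ($C{\left(I \right)} = I + 5 = 5 + I$)
$G{\left(-1 \right)} + 123 C{\left(3 \left(-5\right) \right)} = \frac{1}{6} + 123 \left(5 + 3 \left(-5\right)\right) = \frac{1}{6} + 123 \left(5 - 15\right) = \frac{1}{6} + 123 \left(-10\right) = \frac{1}{6} - 1230 = - \frac{7379}{6}$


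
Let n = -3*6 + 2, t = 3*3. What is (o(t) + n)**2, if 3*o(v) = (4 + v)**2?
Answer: 14641/9 ≈ 1626.8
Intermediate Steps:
t = 9
o(v) = (4 + v)**2/3
n = -16 (n = -18 + 2 = -16)
(o(t) + n)**2 = ((4 + 9)**2/3 - 16)**2 = ((1/3)*13**2 - 16)**2 = ((1/3)*169 - 16)**2 = (169/3 - 16)**2 = (121/3)**2 = 14641/9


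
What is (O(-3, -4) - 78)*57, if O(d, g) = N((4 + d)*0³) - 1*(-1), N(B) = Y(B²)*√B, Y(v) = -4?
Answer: -4389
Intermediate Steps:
N(B) = -4*√B
O(d, g) = 1 (O(d, g) = -4*√((4 + d)*0³) - 1*(-1) = -4*√((4 + d)*0) + 1 = -4*√0 + 1 = -4*0 + 1 = 0 + 1 = 1)
(O(-3, -4) - 78)*57 = (1 - 78)*57 = -77*57 = -4389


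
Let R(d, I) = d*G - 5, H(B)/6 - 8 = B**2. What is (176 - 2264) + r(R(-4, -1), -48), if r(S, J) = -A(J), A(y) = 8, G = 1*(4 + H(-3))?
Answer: -2096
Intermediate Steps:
H(B) = 48 + 6*B**2
G = 106 (G = 1*(4 + (48 + 6*(-3)**2)) = 1*(4 + (48 + 6*9)) = 1*(4 + (48 + 54)) = 1*(4 + 102) = 1*106 = 106)
R(d, I) = -5 + 106*d (R(d, I) = d*106 - 5 = 106*d - 5 = -5 + 106*d)
r(S, J) = -8 (r(S, J) = -1*8 = -8)
(176 - 2264) + r(R(-4, -1), -48) = (176 - 2264) - 8 = -2088 - 8 = -2096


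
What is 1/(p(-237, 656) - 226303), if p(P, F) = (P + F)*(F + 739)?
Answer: 1/358202 ≈ 2.7917e-6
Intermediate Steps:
p(P, F) = (739 + F)*(F + P) (p(P, F) = (F + P)*(739 + F) = (739 + F)*(F + P))
1/(p(-237, 656) - 226303) = 1/((656² + 739*656 + 739*(-237) + 656*(-237)) - 226303) = 1/((430336 + 484784 - 175143 - 155472) - 226303) = 1/(584505 - 226303) = 1/358202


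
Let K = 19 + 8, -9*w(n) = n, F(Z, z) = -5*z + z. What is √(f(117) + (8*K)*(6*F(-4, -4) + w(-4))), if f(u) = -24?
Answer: 102*√2 ≈ 144.25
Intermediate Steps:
F(Z, z) = -4*z
w(n) = -n/9
K = 27
√(f(117) + (8*K)*(6*F(-4, -4) + w(-4))) = √(-24 + (8*27)*(6*(-4*(-4)) - ⅑*(-4))) = √(-24 + 216*(6*16 + 4/9)) = √(-24 + 216*(96 + 4/9)) = √(-24 + 216*(868/9)) = √(-24 + 20832) = √20808 = 102*√2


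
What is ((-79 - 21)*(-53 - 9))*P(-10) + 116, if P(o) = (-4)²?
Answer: 99316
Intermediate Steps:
P(o) = 16
((-79 - 21)*(-53 - 9))*P(-10) + 116 = ((-79 - 21)*(-53 - 9))*16 + 116 = -100*(-62)*16 + 116 = 6200*16 + 116 = 99200 + 116 = 99316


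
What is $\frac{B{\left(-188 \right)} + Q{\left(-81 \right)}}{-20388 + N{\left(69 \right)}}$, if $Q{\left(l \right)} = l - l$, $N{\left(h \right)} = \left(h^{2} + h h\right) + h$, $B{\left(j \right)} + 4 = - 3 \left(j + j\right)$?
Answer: $- \frac{1124}{10797} \approx -0.1041$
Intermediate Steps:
$B{\left(j \right)} = -4 - 6 j$ ($B{\left(j \right)} = -4 - 3 \left(j + j\right) = -4 - 3 \cdot 2 j = -4 - 6 j$)
$N{\left(h \right)} = h + 2 h^{2}$ ($N{\left(h \right)} = \left(h^{2} + h^{2}\right) + h = 2 h^{2} + h = h + 2 h^{2}$)
$Q{\left(l \right)} = 0$
$\frac{B{\left(-188 \right)} + Q{\left(-81 \right)}}{-20388 + N{\left(69 \right)}} = \frac{\left(-4 - -1128\right) + 0}{-20388 + 69 \left(1 + 2 \cdot 69\right)} = \frac{\left(-4 + 1128\right) + 0}{-20388 + 69 \left(1 + 138\right)} = \frac{1124 + 0}{-20388 + 69 \cdot 139} = \frac{1124}{-20388 + 9591} = \frac{1124}{-10797} = 1124 \left(- \frac{1}{10797}\right) = - \frac{1124}{10797}$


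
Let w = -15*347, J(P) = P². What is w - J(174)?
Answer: -35481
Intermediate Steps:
w = -5205
w - J(174) = -5205 - 1*174² = -5205 - 1*30276 = -5205 - 30276 = -35481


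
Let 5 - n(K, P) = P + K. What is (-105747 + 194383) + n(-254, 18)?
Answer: 88877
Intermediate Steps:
n(K, P) = 5 - K - P (n(K, P) = 5 - (P + K) = 5 - (K + P) = 5 + (-K - P) = 5 - K - P)
(-105747 + 194383) + n(-254, 18) = (-105747 + 194383) + (5 - 1*(-254) - 1*18) = 88636 + (5 + 254 - 18) = 88636 + 241 = 88877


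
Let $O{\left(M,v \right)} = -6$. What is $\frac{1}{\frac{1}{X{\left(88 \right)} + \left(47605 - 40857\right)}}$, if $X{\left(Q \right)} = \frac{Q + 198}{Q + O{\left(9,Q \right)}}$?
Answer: $\frac{276811}{41} \approx 6751.5$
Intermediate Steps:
$X{\left(Q \right)} = \frac{198 + Q}{-6 + Q}$ ($X{\left(Q \right)} = \frac{Q + 198}{Q - 6} = \frac{198 + Q}{-6 + Q}$)
$\frac{1}{\frac{1}{X{\left(88 \right)} + \left(47605 - 40857\right)}} = \frac{1}{\frac{1}{\frac{198 + 88}{-6 + 88} + \left(47605 - 40857\right)}} = \frac{1}{\frac{1}{\frac{1}{82} \cdot 286 + 6748}} = \frac{1}{\frac{1}{\frac{143}{41} + 6748}} = \frac{1}{\frac{1}{\frac{276811}{41}}} = \frac{1}{\frac{41}{276811}} = \frac{276811}{41}$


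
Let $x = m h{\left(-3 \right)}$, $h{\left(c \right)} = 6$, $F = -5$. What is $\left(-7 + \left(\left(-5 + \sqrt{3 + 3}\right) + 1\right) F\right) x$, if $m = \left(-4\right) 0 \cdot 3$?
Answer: $0$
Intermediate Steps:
$m = 0$ ($m = 0 \cdot 3 = 0$)
$x = 0$ ($x = 0 \cdot 6 = 0$)
$\left(-7 + \left(\left(-5 + \sqrt{3 + 3}\right) + 1\right) F\right) x = \left(-7 + \left(\left(-5 + \sqrt{3 + 3}\right) + 1\right) \left(-5\right)\right) 0 = \left(-7 + \left(\left(-5 + \sqrt{6}\right) + 1\right) \left(-5\right)\right) 0 = \left(-7 + \left(-4 + \sqrt{6}\right) \left(-5\right)\right) 0 = \left(-7 + \left(20 - 5 \sqrt{6}\right)\right) 0 = \left(13 - 5 \sqrt{6}\right) 0 = 0$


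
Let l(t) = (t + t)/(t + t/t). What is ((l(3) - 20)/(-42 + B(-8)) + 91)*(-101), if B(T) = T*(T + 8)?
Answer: -775781/84 ≈ -9235.5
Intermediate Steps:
B(T) = T*(8 + T)
l(t) = 2*t/(1 + t) (l(t) = (2*t)/(t + 1) = (2*t)/(1 + t) = 2*t/(1 + t))
((l(3) - 20)/(-42 + B(-8)) + 91)*(-101) = ((2*3/(1 + 3) - 20)/(-42 - 8*(8 - 8)) + 91)*(-101) = ((2*3/4 - 20)/(-42 - 8*0) + 91)*(-101) = ((2*3*(¼) - 20)/(-42 + 0) + 91)*(-101) = ((3/2 - 20)/(-42) + 91)*(-101) = (-37/2*(-1/42) + 91)*(-101) = (37/84 + 91)*(-101) = (7681/84)*(-101) = -775781/84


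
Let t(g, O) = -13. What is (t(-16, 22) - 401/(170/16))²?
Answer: 18601969/7225 ≈ 2574.7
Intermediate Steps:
(t(-16, 22) - 401/(170/16))² = (-13 - 401/(170/16))² = (-13 - 401/(170*(1/16)))² = (-13 - 401/85/8)² = (-13 - 401*8/85)² = (-13 - 3208/85)² = (-4313/85)² = 18601969/7225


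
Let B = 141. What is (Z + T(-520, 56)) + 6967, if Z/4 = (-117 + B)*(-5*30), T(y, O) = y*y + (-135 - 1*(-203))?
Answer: 263035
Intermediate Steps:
T(y, O) = 68 + y² (T(y, O) = y² + (-135 + 203) = y² + 68 = 68 + y²)
Z = -14400 (Z = 4*((-117 + 141)*(-5*30)) = 4*(24*(-150)) = 4*(-3600) = -14400)
(Z + T(-520, 56)) + 6967 = (-14400 + (68 + (-520)²)) + 6967 = (-14400 + (68 + 270400)) + 6967 = (-14400 + 270468) + 6967 = 256068 + 6967 = 263035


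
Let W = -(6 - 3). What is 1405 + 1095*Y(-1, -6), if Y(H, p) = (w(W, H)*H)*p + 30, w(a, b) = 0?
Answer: 34255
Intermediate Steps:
W = -3 (W = -1*3 = -3)
Y(H, p) = 30 (Y(H, p) = (0*H)*p + 30 = 0*p + 30 = 0 + 30 = 30)
1405 + 1095*Y(-1, -6) = 1405 + 1095*30 = 1405 + 32850 = 34255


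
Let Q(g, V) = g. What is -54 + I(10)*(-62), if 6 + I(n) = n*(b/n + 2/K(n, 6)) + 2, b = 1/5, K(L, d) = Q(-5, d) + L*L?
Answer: 16012/95 ≈ 168.55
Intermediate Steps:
K(L, d) = -5 + L² (K(L, d) = -5 + L*L = -5 + L²)
b = ⅕ ≈ 0.20000
I(n) = -4 + n*(2/(-5 + n²) + 1/(5*n)) (I(n) = -6 + (n*(1/(5*n) + 2/(-5 + n²)) + 2) = -6 + (n*(2/(-5 + n²) + 1/(5*n)) + 2) = -6 + (2 + n*(2/(-5 + n²) + 1/(5*n))) = -4 + n*(2/(-5 + n²) + 1/(5*n)))
-54 + I(10)*(-62) = -54 + ((95 - 19*10² + 10*10)/(5*(-5 + 10²)))*(-62) = -54 + ((95 - 19*100 + 100)/(5*(-5 + 100)))*(-62) = -54 + ((⅕)*(95 - 1900 + 100)/95)*(-62) = -54 + ((⅕)*(1/95)*(-1705))*(-62) = -54 - 341/95*(-62) = -54 + 21142/95 = 16012/95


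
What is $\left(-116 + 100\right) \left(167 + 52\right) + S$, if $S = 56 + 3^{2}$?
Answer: $-3439$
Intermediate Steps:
$S = 65$ ($S = 56 + 9 = 65$)
$\left(-116 + 100\right) \left(167 + 52\right) + S = \left(-116 + 100\right) \left(167 + 52\right) + 65 = \left(-16\right) 219 + 65 = -3504 + 65 = -3439$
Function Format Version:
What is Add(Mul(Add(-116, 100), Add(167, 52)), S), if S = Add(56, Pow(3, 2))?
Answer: -3439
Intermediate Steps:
S = 65 (S = Add(56, 9) = 65)
Add(Mul(Add(-116, 100), Add(167, 52)), S) = Add(Mul(Add(-116, 100), Add(167, 52)), 65) = Add(Mul(-16, 219), 65) = Add(-3504, 65) = -3439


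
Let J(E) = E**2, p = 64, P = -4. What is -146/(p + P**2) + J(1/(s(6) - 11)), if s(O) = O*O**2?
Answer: -613557/336200 ≈ -1.8250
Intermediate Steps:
s(O) = O**3
-146/(p + P**2) + J(1/(s(6) - 11)) = -146/(64 + (-4)**2) + (1/(6**3 - 11))**2 = -146/(64 + 16) + (1/(216 - 11))**2 = -146/80 + (1/205)**2 = (1/80)*(-146) + (1/205)**2 = -73/40 + 1/42025 = -613557/336200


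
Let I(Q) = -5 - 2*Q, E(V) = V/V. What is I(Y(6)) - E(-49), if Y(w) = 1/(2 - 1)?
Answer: -8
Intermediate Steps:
E(V) = 1
Y(w) = 1 (Y(w) = 1/1 = 1)
I(Y(6)) - E(-49) = (-5 - 2*1) - 1*1 = (-5 - 2) - 1 = -7 - 1 = -8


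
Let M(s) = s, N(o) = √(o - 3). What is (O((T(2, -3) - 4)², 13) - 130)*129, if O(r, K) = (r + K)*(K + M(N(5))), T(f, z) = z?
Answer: 87204 + 7998*√2 ≈ 98515.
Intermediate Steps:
N(o) = √(-3 + o)
O(r, K) = (K + r)*(K + √2) (O(r, K) = (r + K)*(K + √(-3 + 5)) = (K + r)*(K + √2))
(O((T(2, -3) - 4)², 13) - 130)*129 = ((13² + 13*(-3 - 4)² + 13*√2 + (-3 - 4)²*√2) - 130)*129 = ((169 + 13*(-7)² + 13*√2 + (-7)²*√2) - 130)*129 = ((169 + 13*49 + 13*√2 + 49*√2) - 130)*129 = ((169 + 637 + 13*√2 + 49*√2) - 130)*129 = ((806 + 62*√2) - 130)*129 = (676 + 62*√2)*129 = 87204 + 7998*√2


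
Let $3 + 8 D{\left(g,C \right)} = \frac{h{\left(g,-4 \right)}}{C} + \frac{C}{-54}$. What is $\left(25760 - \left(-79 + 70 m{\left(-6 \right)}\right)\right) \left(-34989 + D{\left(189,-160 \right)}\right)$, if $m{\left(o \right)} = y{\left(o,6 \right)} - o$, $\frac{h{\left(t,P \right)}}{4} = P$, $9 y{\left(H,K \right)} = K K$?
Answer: $- \frac{1899910669997}{2160} \approx -8.7959 \cdot 10^{8}$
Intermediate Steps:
$y{\left(H,K \right)} = \frac{K^{2}}{9}$ ($y{\left(H,K \right)} = \frac{K K}{9} = \frac{K^{2}}{9}$)
$h{\left(t,P \right)} = 4 P$
$D{\left(g,C \right)} = - \frac{3}{8} - \frac{2}{C} - \frac{C}{432}$ ($D{\left(g,C \right)} = - \frac{3}{8} + \frac{\frac{4 \left(-4\right)}{C} + \frac{C}{-54}}{8} = - \frac{3}{8} + \frac{- \frac{16}{C} + C \left(- \frac{1}{54}\right)}{8} = - \frac{3}{8} + \frac{- \frac{16}{C} - \frac{C}{54}}{8} = - \frac{3}{8} - \left(\frac{2}{C} + \frac{C}{432}\right) = - \frac{3}{8} - \frac{2}{C} - \frac{C}{432}$)
$m{\left(o \right)} = 4 - o$ ($m{\left(o \right)} = \frac{6^{2}}{9} - o = \frac{1}{9} \cdot 36 - o = 4 - o$)
$\left(25760 - \left(-79 + 70 m{\left(-6 \right)}\right)\right) \left(-34989 + D{\left(189,-160 \right)}\right) = \left(25760 + \left(- 70 \left(4 - -6\right) + 79\right)\right) \left(-34989 + \frac{-864 - - 160 \left(162 - 160\right)}{432 \left(-160\right)}\right) = \left(25760 + \left(- 70 \left(4 + 6\right) + 79\right)\right) \left(-34989 + \frac{1}{432} \left(- \frac{1}{160}\right) \left(-864 - \left(-160\right) 2\right)\right) = \left(25760 + \left(\left(-70\right) 10 + 79\right)\right) \left(-34989 + \frac{1}{432} \left(- \frac{1}{160}\right) \left(-864 + 320\right)\right) = \left(25760 + \left(-700 + 79\right)\right) \left(-34989 + \frac{1}{432} \left(- \frac{1}{160}\right) \left(-544\right)\right) = \left(25760 - 621\right) \left(-34989 + \frac{17}{2160}\right) = 25139 \left(- \frac{75576223}{2160}\right) = - \frac{1899910669997}{2160}$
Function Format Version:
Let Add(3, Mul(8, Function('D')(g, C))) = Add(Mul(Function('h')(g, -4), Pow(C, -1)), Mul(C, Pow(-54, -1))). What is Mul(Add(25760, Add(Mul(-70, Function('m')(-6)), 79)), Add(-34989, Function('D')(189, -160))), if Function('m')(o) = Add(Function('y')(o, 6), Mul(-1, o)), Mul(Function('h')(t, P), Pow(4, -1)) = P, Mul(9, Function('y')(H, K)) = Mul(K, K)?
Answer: Rational(-1899910669997, 2160) ≈ -8.7959e+8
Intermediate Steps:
Function('y')(H, K) = Mul(Rational(1, 9), Pow(K, 2)) (Function('y')(H, K) = Mul(Rational(1, 9), Mul(K, K)) = Mul(Rational(1, 9), Pow(K, 2)))
Function('h')(t, P) = Mul(4, P)
Function('D')(g, C) = Add(Rational(-3, 8), Mul(-2, Pow(C, -1)), Mul(Rational(-1, 432), C)) (Function('D')(g, C) = Add(Rational(-3, 8), Mul(Rational(1, 8), Add(Mul(Mul(4, -4), Pow(C, -1)), Mul(C, Pow(-54, -1))))) = Add(Rational(-3, 8), Mul(Rational(1, 8), Add(Mul(-16, Pow(C, -1)), Mul(C, Rational(-1, 54))))) = Add(Rational(-3, 8), Mul(Rational(1, 8), Add(Mul(-16, Pow(C, -1)), Mul(Rational(-1, 54), C)))) = Add(Rational(-3, 8), Add(Mul(-2, Pow(C, -1)), Mul(Rational(-1, 432), C))) = Add(Rational(-3, 8), Mul(-2, Pow(C, -1)), Mul(Rational(-1, 432), C)))
Function('m')(o) = Add(4, Mul(-1, o)) (Function('m')(o) = Add(Mul(Rational(1, 9), Pow(6, 2)), Mul(-1, o)) = Add(Mul(Rational(1, 9), 36), Mul(-1, o)) = Add(4, Mul(-1, o)))
Mul(Add(25760, Add(Mul(-70, Function('m')(-6)), 79)), Add(-34989, Function('D')(189, -160))) = Mul(Add(25760, Add(Mul(-70, Add(4, Mul(-1, -6))), 79)), Add(-34989, Mul(Rational(1, 432), Pow(-160, -1), Add(-864, Mul(-1, -160, Add(162, -160)))))) = Mul(Add(25760, Add(Mul(-70, Add(4, 6)), 79)), Add(-34989, Mul(Rational(1, 432), Rational(-1, 160), Add(-864, Mul(-1, -160, 2))))) = Mul(Add(25760, Add(Mul(-70, 10), 79)), Add(-34989, Mul(Rational(1, 432), Rational(-1, 160), Add(-864, 320)))) = Mul(Add(25760, Add(-700, 79)), Add(-34989, Mul(Rational(1, 432), Rational(-1, 160), -544))) = Mul(Add(25760, -621), Add(-34989, Rational(17, 2160))) = Mul(25139, Rational(-75576223, 2160)) = Rational(-1899910669997, 2160)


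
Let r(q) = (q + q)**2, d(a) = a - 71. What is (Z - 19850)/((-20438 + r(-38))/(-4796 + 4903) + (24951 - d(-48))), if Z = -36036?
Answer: -2989901/1333914 ≈ -2.2415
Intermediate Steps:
d(a) = -71 + a
r(q) = 4*q**2 (r(q) = (2*q)**2 = 4*q**2)
(Z - 19850)/((-20438 + r(-38))/(-4796 + 4903) + (24951 - d(-48))) = (-36036 - 19850)/((-20438 + 4*(-38)**2)/(-4796 + 4903) + (24951 - (-71 - 48))) = -55886/((-20438 + 4*1444)/107 + (24951 - 1*(-119))) = -55886/((-20438 + 5776)*(1/107) + (24951 + 119)) = -55886/(-14662*1/107 + 25070) = -55886/(-14662/107 + 25070) = -55886/2667828/107 = -55886*107/2667828 = -2989901/1333914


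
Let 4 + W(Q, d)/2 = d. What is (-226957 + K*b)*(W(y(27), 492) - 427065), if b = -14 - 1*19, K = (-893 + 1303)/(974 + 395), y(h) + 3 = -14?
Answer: 132393378310007/1369 ≈ 9.6708e+10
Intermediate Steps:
y(h) = -17 (y(h) = -3 - 14 = -17)
W(Q, d) = -8 + 2*d
K = 410/1369 ≈ 0.29949
b = -33 (b = -14 - 19 = -33)
(-226957 + K*b)*(W(y(27), 492) - 427065) = (-226957 + (410/1369)*(-33))*((-8 + 2*492) - 427065) = (-226957 - 13530/1369)*((-8 + 984) - 427065) = -310717663*(976 - 427065)/1369 = -310717663/1369*(-426089) = 132393378310007/1369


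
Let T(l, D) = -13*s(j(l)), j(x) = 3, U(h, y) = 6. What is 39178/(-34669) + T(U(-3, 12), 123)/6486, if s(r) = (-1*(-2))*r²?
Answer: -43703509/37477189 ≈ -1.1661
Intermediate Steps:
s(r) = 2*r²
T(l, D) = -234 (T(l, D) = -26*3² = -26*9 = -13*18 = -234)
39178/(-34669) + T(U(-3, 12), 123)/6486 = 39178/(-34669) - 234/6486 = 39178*(-1/34669) - 234*1/6486 = -39178/34669 - 39/1081 = -43703509/37477189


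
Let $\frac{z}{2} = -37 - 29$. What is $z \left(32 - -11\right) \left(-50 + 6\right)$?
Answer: $249744$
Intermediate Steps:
$z = -132$ ($z = 2 \left(-37 - 29\right) = 2 \left(-66\right) = -132$)
$z \left(32 - -11\right) \left(-50 + 6\right) = - 132 \left(32 - -11\right) \left(-50 + 6\right) = - 132 \left(32 + 11\right) \left(-44\right) = \left(-132\right) 43 \left(-44\right) = \left(-5676\right) \left(-44\right) = 249744$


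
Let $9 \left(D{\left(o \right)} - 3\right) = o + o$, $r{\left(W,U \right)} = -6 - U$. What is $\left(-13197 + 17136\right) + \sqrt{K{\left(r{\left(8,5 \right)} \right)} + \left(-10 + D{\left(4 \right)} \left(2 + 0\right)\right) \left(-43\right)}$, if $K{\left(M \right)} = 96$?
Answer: $3939 + \frac{2 \sqrt{431}}{3} \approx 3952.8$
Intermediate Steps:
$D{\left(o \right)} = 3 + \frac{2 o}{9}$ ($D{\left(o \right)} = 3 + \frac{o + o}{9} = 3 + \frac{2 o}{9}$)
$\left(-13197 + 17136\right) + \sqrt{K{\left(r{\left(8,5 \right)} \right)} + \left(-10 + D{\left(4 \right)} \left(2 + 0\right)\right) \left(-43\right)} = \left(-13197 + 17136\right) + \sqrt{96 + \left(-10 + \left(3 + \frac{2}{9} \cdot 4\right) \left(2 + 0\right)\right) \left(-43\right)} = 3939 + \sqrt{96 + \left(-10 + \left(3 + \frac{8}{9}\right) 2\right) \left(-43\right)} = 3939 + \sqrt{96 + \left(-10 + \frac{35}{9} \cdot 2\right) \left(-43\right)} = 3939 + \sqrt{96 + \left(-10 + \frac{70}{9}\right) \left(-43\right)} = 3939 + \sqrt{96 - - \frac{860}{9}} = 3939 + \sqrt{96 + \frac{860}{9}} = 3939 + \sqrt{\frac{1724}{9}} = 3939 + \frac{2 \sqrt{431}}{3}$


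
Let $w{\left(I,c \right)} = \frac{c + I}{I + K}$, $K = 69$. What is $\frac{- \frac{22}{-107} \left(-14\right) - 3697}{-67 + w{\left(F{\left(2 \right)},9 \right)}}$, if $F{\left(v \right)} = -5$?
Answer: $\frac{6334192}{114597} \approx 55.274$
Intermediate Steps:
$w{\left(I,c \right)} = \frac{I + c}{69 + I}$ ($w{\left(I,c \right)} = \frac{c + I}{I + 69} = \frac{I + c}{69 + I}$)
$\frac{- \frac{22}{-107} \left(-14\right) - 3697}{-67 + w{\left(F{\left(2 \right)},9 \right)}} = \frac{- \frac{22}{-107} \left(-14\right) - 3697}{-67 + \frac{-5 + 9}{69 - 5}} = \frac{\left(-22\right) \left(- \frac{1}{107}\right) \left(-14\right) - 3697}{-67 + \frac{1}{64} \cdot 4} = \frac{\frac{22}{107} \left(-14\right) - 3697}{-67 + \frac{1}{64} \cdot 4} = \frac{- \frac{308}{107} - 3697}{-67 + \frac{1}{16}} = - \frac{395887}{107 \left(- \frac{1071}{16}\right)} = \left(- \frac{395887}{107}\right) \left(- \frac{16}{1071}\right) = \frac{6334192}{114597}$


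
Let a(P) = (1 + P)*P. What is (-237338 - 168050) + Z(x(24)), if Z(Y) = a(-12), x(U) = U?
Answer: -405256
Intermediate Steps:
a(P) = P*(1 + P)
Z(Y) = 132 (Z(Y) = -12*(1 - 12) = -12*(-11) = 132)
(-237338 - 168050) + Z(x(24)) = (-237338 - 168050) + 132 = -405388 + 132 = -405256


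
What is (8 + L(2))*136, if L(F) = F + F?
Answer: 1632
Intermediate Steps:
L(F) = 2*F
(8 + L(2))*136 = (8 + 2*2)*136 = (8 + 4)*136 = 12*136 = 1632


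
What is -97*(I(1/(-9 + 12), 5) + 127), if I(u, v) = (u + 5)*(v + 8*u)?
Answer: -146567/9 ≈ -16285.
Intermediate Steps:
I(u, v) = (5 + u)*(v + 8*u)
-97*(I(1/(-9 + 12), 5) + 127) = -97*((5*5 + 8*(1/(-9 + 12))² + 40/(-9 + 12) + 5/(-9 + 12)) + 127) = -97*((25 + 8*(1/3)² + 40/3 + 5/3) + 127) = -97*((25 + 8*(⅓)² + 40*(⅓) + (⅓)*5) + 127) = -97*((25 + 8*(⅑) + 40/3 + 5/3) + 127) = -97*((25 + 8/9 + 40/3 + 5/3) + 127) = -97*(368/9 + 127) = -97*1511/9 = -146567/9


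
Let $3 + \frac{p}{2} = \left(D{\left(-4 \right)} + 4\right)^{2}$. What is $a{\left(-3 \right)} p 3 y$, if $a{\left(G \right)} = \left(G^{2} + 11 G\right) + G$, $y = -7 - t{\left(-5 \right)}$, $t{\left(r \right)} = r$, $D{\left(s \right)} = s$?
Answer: $-972$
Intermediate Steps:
$y = -2$ ($y = -7 - -5 = -7 + 5 = -2$)
$p = -6$ ($p = -6 + 2 \left(-4 + 4\right)^{2} = -6 + 2 \cdot 0^{2} = -6 + 2 \cdot 0 = -6 + 0 = -6$)
$a{\left(G \right)} = G^{2} + 12 G$
$a{\left(-3 \right)} p 3 y = - 3 \left(12 - 3\right) \left(-6\right) 3 \left(-2\right) = \left(-3\right) 9 \left(-6\right) \left(-6\right) = \left(-27\right) \left(-6\right) \left(-6\right) = 162 \left(-6\right) = -972$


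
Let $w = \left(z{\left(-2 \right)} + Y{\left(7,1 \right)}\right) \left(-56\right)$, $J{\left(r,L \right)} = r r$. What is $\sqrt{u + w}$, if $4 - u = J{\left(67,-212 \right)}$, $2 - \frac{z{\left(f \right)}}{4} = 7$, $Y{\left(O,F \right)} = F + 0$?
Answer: $i \sqrt{3421} \approx 58.489 i$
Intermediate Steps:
$Y{\left(O,F \right)} = F$
$z{\left(f \right)} = -20$ ($z{\left(f \right)} = 8 - 28 = -20$)
$J{\left(r,L \right)} = r^{2}$
$w = 1064$ ($w = \left(-20 + 1\right) \left(-56\right) = \left(-19\right) \left(-56\right) = 1064$)
$u = -4485$ ($u = 4 - 67^{2} = 4 - 4489 = -4485$)
$\sqrt{u + w} = \sqrt{-4485 + 1064} = \sqrt{-3421} = i \sqrt{3421}$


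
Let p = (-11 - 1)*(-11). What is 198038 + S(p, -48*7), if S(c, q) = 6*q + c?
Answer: 196154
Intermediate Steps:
p = 132 (p = -12*(-11) = 132)
S(c, q) = c + 6*q
198038 + S(p, -48*7) = 198038 + (132 + 6*(-48*7)) = 198038 + (132 + 6*(-336)) = 198038 + (132 - 2016) = 198038 - 1884 = 196154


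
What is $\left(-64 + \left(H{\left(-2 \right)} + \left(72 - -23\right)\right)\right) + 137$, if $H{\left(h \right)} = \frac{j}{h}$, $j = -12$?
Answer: $174$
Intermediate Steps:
$H{\left(h \right)} = - \frac{12}{h}$
$\left(-64 + \left(H{\left(-2 \right)} + \left(72 - -23\right)\right)\right) + 137 = \left(-64 + \left(- \frac{12}{-2} + \left(72 - -23\right)\right)\right) + 137 = \left(-64 + \left(\left(-12\right) \left(- \frac{1}{2}\right) + \left(72 + 23\right)\right)\right) + 137 = \left(-64 + \left(6 + 95\right)\right) + 137 = \left(-64 + 101\right) + 137 = 37 + 137 = 174$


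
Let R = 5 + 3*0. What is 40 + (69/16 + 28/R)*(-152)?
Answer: -14667/10 ≈ -1466.7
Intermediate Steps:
R = 5 (R = 5 + 0 = 5)
40 + (69/16 + 28/R)*(-152) = 40 + (69/16 + 28/5)*(-152) = 40 + (793/80)*(-152) = 40 - 15067/10 = -14667/10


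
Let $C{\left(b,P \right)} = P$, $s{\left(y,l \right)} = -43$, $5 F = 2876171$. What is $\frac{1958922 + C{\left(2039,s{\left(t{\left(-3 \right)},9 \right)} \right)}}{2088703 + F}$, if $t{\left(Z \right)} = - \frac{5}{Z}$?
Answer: $\frac{9794395}{13319686} \approx 0.73533$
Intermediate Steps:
$F = \frac{2876171}{5}$ ($F = \frac{1}{5} \cdot 2876171 = \frac{2876171}{5} \approx 5.7523 \cdot 10^{5}$)
$\frac{1958922 + C{\left(2039,s{\left(t{\left(-3 \right)},9 \right)} \right)}}{2088703 + F} = \frac{1958922 - 43}{2088703 + \frac{2876171}{5}} = \frac{1958879}{\frac{13319686}{5}} = 1958879 \cdot \frac{5}{13319686} = \frac{9794395}{13319686}$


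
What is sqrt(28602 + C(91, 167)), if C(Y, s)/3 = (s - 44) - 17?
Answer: 2*sqrt(7230) ≈ 170.06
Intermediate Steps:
C(Y, s) = -183 + 3*s (C(Y, s) = 3*((s - 44) - 17) = 3*((-44 + s) - 17) = 3*(-61 + s) = -183 + 3*s)
sqrt(28602 + C(91, 167)) = sqrt(28602 + (-183 + 3*167)) = sqrt(28602 + (-183 + 501)) = sqrt(28602 + 318) = sqrt(28920) = 2*sqrt(7230)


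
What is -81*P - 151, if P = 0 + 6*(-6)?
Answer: 2765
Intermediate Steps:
P = -36 (P = 0 - 36 = -36)
-81*P - 151 = -81*(-36) - 151 = 2916 - 151 = 2765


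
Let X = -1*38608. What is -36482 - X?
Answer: 2126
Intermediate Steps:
X = -38608
-36482 - X = -36482 - 1*(-38608) = -36482 + 38608 = 2126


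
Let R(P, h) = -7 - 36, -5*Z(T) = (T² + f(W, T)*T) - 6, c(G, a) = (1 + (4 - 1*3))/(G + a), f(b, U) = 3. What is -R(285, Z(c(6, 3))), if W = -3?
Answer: 43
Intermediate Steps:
c(G, a) = 2/(G + a) (c(G, a) = (1 + (4 - 3))/(G + a) = (1 + 1)/(G + a) = 2/(G + a))
Z(T) = 6/5 - 3*T/5 - T²/5 (Z(T) = -((T² + 3*T) - 6)/5 = -(-6 + T² + 3*T)/5 = 6/5 - 3*T/5 - T²/5)
R(P, h) = -43
-R(285, Z(c(6, 3))) = -1*(-43) = 43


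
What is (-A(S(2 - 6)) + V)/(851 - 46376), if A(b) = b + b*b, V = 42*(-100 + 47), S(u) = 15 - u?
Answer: 2606/45525 ≈ 0.057243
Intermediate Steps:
V = -2226 (V = 42*(-53) = -2226)
A(b) = b + b²
(-A(S(2 - 6)) + V)/(851 - 46376) = (-(15 - (2 - 6))*(1 + (15 - (2 - 6))) - 2226)/(851 - 46376) = (-(15 - 1*(-4))*(1 + (15 - 1*(-4))) - 2226)/(-45525) = (-(15 + 4)*(1 + (15 + 4)) - 2226)*(-1/45525) = (-19*(1 + 19) - 2226)*(-1/45525) = (-19*20 - 2226)*(-1/45525) = (-1*380 - 2226)*(-1/45525) = (-380 - 2226)*(-1/45525) = -2606*(-1/45525) = 2606/45525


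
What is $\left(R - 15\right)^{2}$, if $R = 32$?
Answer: $289$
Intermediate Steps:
$\left(R - 15\right)^{2} = \left(32 - 15\right)^{2} = 17^{2} = 289$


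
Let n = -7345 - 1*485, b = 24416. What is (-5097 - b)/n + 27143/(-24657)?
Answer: 171724117/64354770 ≈ 2.6684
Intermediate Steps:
n = -7830 (n = -7345 - 485 = -7830)
(-5097 - b)/n + 27143/(-24657) = (-5097 - 1*24416)/(-7830) + 27143/(-24657) = (-5097 - 24416)*(-1/7830) + 27143*(-1/24657) = -29513*(-1/7830) - 27143/24657 = 29513/7830 - 27143/24657 = 171724117/64354770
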